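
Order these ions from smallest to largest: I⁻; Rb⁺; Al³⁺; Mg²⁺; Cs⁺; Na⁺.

Al³⁺ < Mg²⁺ < Na⁺ < Rb⁺ < Cs⁺ < I⁻

Al³⁺: 10 e⁻, Z=13, Mg²⁺: 10 e⁻, Z=12, Na⁺: 10 e⁻, Z=11, Rb⁺: 36 e⁻, Z=37, Cs⁺: 54 e⁻, Z=55, I⁻: 54 e⁻, Z=53. Al³⁺ < Mg²⁺ (isoelectronic, higher Z=13 is smaller); Mg²⁺ < Na⁺ (both 10 e⁻, Z=12>11); Na⁺ < Rb⁺ (same group, period 3 vs 5); Rb⁺ < Cs⁺ (same group, 1 shell fewer); Cs⁺ < I⁻ (isoelectronic, higher Z=55 is smaller).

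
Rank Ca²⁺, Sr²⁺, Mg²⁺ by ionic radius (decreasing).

Sr²⁺ > Ca²⁺ > Mg²⁺

All are in the same group with charge +2. Radius grows down the group as n (the outermost shell) increases.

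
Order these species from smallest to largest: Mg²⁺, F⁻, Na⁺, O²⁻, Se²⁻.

Electron counts and nuclear charges: Mg²⁺: 10 e⁻, Z=12, Na⁺: 10 e⁻, Z=11, F⁻: 10 e⁻, Z=9, O²⁻: 10 e⁻, Z=8, Se²⁻: 36 e⁻, Z=34. Mg²⁺ < Na⁺ (isoelectronic, higher Z=12 is smaller); Na⁺ < F⁻ (both 10 e⁻, Z=11>9); F⁻ < O²⁻ (both 10 e⁻, Z=9>8); O²⁻ < Se²⁻ (same group, period 2 vs 4).

Mg²⁺ < Na⁺ < F⁻ < O²⁻ < Se²⁻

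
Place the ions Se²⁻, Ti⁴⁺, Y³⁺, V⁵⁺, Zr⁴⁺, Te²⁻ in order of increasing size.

V⁵⁺ < Ti⁴⁺ < Zr⁴⁺ < Y³⁺ < Se²⁻ < Te²⁻

V⁵⁺: 18 e⁻, Z=23, Ti⁴⁺: 18 e⁻, Z=22, Zr⁴⁺: 36 e⁻, Z=40, Y³⁺: 36 e⁻, Z=39, Se²⁻: 36 e⁻, Z=34, Te²⁻: 54 e⁻, Z=52. V⁵⁺ < Ti⁴⁺ (both 18 e⁻, Z=23>22); Ti⁴⁺ < Zr⁴⁺ (same group, period 4 vs 5); Zr⁴⁺ < Y³⁺ (both 36 e⁻, Z=40>39); Y³⁺ < Se²⁻ (both 36 e⁻, Z=39>34); Se²⁻ < Te²⁻ (same group, 1 shell fewer).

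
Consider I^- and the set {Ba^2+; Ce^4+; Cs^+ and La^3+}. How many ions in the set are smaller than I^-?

All of these have 54 electrons (isoelectronic). With the same electron cloud, the ion with the most protons pulls it in tightest. Nuclear charges: Ce^4+ (Z=58), La^3+ (Z=57), Ba^2+ (Z=56), Cs^+ (Z=55), I^- (Z=53). Highest Z is smallest.
Ordering all of them (including I^-) by radius gives Ce^4+ < La^3+ < Ba^2+ < Cs^+ < I^-. Count: 4.

4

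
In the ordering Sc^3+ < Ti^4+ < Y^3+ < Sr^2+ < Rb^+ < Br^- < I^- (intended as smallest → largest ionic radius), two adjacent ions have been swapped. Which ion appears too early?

Sc^3+

The pair Sc^3+, Ti^4+ is the wrong way round — they are isoelectronic (18 e⁻) and Ti has more protons than Sc (22 vs 21), making Ti^4+ smaller. All other adjacent pairs agree with periodic trends, so Sc^3+ is the misplaced ion.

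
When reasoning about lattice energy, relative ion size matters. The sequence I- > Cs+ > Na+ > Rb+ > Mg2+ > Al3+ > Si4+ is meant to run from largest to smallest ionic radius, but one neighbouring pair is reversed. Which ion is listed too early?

Na+

Scanning neighbour by neighbour, only Na+/Rb+ violates a trend: Na+ and Rb+ are in one column with the same charge; the lighter period-3 ion has 2 fewer shells and is smaller. That makes Na+ the one sitting a position early relative to where it belongs.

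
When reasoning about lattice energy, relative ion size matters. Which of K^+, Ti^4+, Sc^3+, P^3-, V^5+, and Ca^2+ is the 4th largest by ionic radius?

Sc^3+

All of these have 18 electrons (isoelectronic). With the same electron cloud, the ion with the most protons pulls it in tightest. Nuclear charges: V^5+ (Z=23), Ti^4+ (Z=22), Sc^3+ (Z=21), Ca^2+ (Z=20), K^+ (Z=19), P^3- (Z=15). Highest Z is smallest.
Full ascending order: V^5+ < Ti^4+ < Sc^3+ < Ca^2+ < K^+ < P^3-. Counting from the largest, position 4 is Sc^3+.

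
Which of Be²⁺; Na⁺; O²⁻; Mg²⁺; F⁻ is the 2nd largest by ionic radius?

F⁻

Electron counts and nuclear charges: Be²⁺: 2 e⁻, Z=4, Mg²⁺: 10 e⁻, Z=12, Na⁺: 10 e⁻, Z=11, F⁻: 10 e⁻, Z=9, O²⁻: 10 e⁻, Z=8. Be²⁺ < Mg²⁺ (same group, 1 shell fewer); Mg²⁺ < Na⁺ (isoelectronic, higher Z=12 is smaller); Na⁺ < F⁻ (isoelectronic, higher Z=11 is smaller); F⁻ < O²⁻ (both 10 e⁻, Z=9>8).
Full ascending order: Be²⁺ < Mg²⁺ < Na⁺ < F⁻ < O²⁻. Counting from the largest, position 2 is F⁻.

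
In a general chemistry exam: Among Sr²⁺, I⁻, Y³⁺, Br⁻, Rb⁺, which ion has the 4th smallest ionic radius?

Br⁻

Work out protons and electrons: Y³⁺ (Z=39, 36 e⁻), Sr²⁺ (Z=38, 36 e⁻), Rb⁺ (Z=37, 36 e⁻), Br⁻ (Z=35, 36 e⁻), I⁻ (Z=53, 54 e⁻). Y³⁺ < Sr²⁺ (both 36 e⁻, Z=39>38); Sr²⁺ < Rb⁺ (isoelectronic, higher Z=38 is smaller); Rb⁺ < Br⁻ (both 36 e⁻, Z=37>35); Br⁻ < I⁻ (same group, period 4 vs 5).
Ordering: Y³⁺ < Sr²⁺ < Rb⁺ < Br⁻ < I⁻. The 4th smallest is Br⁻.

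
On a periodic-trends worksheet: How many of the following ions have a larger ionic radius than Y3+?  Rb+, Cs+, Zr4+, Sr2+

First list Z and electron count for each: Zr4+: 36 e⁻, Z=40, Y3+: 36 e⁻, Z=39, Sr2+: 36 e⁻, Z=38, Rb+: 36 e⁻, Z=37, Cs+: 54 e⁻, Z=55. Zr4+ < Y3+ (isoelectronic, higher Z=40 is smaller); Y3+ < Sr2+ (both 36 e⁻, Z=39>38); Sr2+ < Rb+ (both 36 e⁻, Z=38>37); Rb+ < Cs+ (same group, period 5 vs 6).
Ordering all of them (including Y3+) by radius gives Zr4+ < Y3+ < Sr2+ < Rb+ < Cs+. So 3 are larger.

3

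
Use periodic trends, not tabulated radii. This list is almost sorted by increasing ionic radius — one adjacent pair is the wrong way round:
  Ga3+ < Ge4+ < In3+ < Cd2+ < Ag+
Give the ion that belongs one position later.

Ga3+

Scanning neighbour by neighbour, only Ga3+/Ge4+ violates a trend: both have 28 electrons but Z(Ge)=32 > Z(Ga)=31, so Ge4+ should be the smaller of the two. That makes Ga3+ the one sitting a position early relative to where it belongs.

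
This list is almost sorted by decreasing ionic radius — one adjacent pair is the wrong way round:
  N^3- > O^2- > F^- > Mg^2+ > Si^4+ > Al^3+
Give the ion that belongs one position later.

Scanning neighbour by neighbour, only Si^4+/Al^3+ violates a trend: they are isoelectronic (10 e⁻) and Si has more protons than Al (14 vs 13), making Si^4+ smaller. That makes Si^4+ the one sitting a position early relative to where it belongs.

Si^4+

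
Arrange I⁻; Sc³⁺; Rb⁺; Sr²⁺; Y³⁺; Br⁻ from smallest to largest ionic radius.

Electron counts and nuclear charges: Sc³⁺ has 18 e⁻ (Z=21), Y³⁺ has 36 e⁻ (Z=39), Sr²⁺ has 36 e⁻ (Z=38), Rb⁺ has 36 e⁻ (Z=37), Br⁻ has 36 e⁻ (Z=35), I⁻ has 54 e⁻ (Z=53). Sc³⁺ < Y³⁺ (same group, period 4 vs 5); Y³⁺ < Sr²⁺ (both 36 e⁻, Z=39>38); Sr²⁺ < Rb⁺ (isoelectronic, higher Z=38 is smaller); Rb⁺ < Br⁻ (both 36 e⁻, Z=37>35); Br⁻ < I⁻ (same group, period 4 vs 5).

Sc³⁺ < Y³⁺ < Sr²⁺ < Rb⁺ < Br⁻ < I⁻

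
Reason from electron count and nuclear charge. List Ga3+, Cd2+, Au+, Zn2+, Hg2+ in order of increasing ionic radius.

Electron counts and nuclear charges: Ga3+ (Z=31, 28 e⁻), Zn2+ (Z=30, 28 e⁻), Cd2+ (Z=48, 46 e⁻), Hg2+ (Z=80, 78 e⁻), Au+ (Z=79, 78 e⁻). Ga3+ < Zn2+ (isoelectronic, higher Z=31 is smaller); Zn2+ < Cd2+ (same group, period 4 vs 5); Cd2+ < Hg2+ (same group, period 5 vs 6); Hg2+ < Au+ (isoelectronic, higher Z=80 is smaller).

Ga3+ < Zn2+ < Cd2+ < Hg2+ < Au+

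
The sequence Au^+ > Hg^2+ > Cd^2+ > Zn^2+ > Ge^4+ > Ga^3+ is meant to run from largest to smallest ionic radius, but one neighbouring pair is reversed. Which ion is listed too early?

Ge^4+

Check each adjacent pair. Ge^4+ and Ga^3+ are reversed: they are isoelectronic (28 e⁻) and Ge has more protons than Ga (32 vs 31), making Ge^4+ smaller. No other neighbouring pair contradicts the periodic trends, so Ge^4+ is the ion listed too early.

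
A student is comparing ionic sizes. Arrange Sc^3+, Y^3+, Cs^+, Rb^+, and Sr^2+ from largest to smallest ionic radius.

Electron counts and nuclear charges: Sc^3+ has 18 e⁻ (Z=21), Y^3+ has 36 e⁻ (Z=39), Sr^2+ has 36 e⁻ (Z=38), Rb^+ has 36 e⁻ (Z=37), Cs^+ has 54 e⁻ (Z=55). Sc^3+ < Y^3+ (same group, period 4 vs 5); Y^3+ < Sr^2+ (both 36 e⁻, Z=39>38); Sr^2+ < Rb^+ (both 36 e⁻, Z=38>37); Rb^+ < Cs^+ (same group, 1 shell fewer).

Cs^+ > Rb^+ > Sr^2+ > Y^3+ > Sc^3+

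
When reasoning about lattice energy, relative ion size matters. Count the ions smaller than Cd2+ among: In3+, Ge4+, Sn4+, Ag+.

3

Ge4+ has 28 e⁻ (Z=32), Sn4+ has 46 e⁻ (Z=50), In3+ has 46 e⁻ (Z=49), Cd2+ has 46 e⁻ (Z=48), Ag+ has 46 e⁻ (Z=47). Ge4+ < Sn4+ (same group, 1 shell fewer); Sn4+ < In3+ (isoelectronic, higher Z=50 is smaller); In3+ < Cd2+ (both 46 e⁻, Z=49>48); Cd2+ < Ag+ (both 46 e⁻, Z=48>47).
Placing each against Cd2+: smaller — Ge4+, Sn4+, In3+; larger — Ag+. That's 3.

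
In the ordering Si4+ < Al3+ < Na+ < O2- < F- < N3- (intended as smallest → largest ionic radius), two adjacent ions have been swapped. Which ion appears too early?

Check each adjacent pair. O2- and F- are reversed: both have 10 electrons but Z(F)=9 > Z(O)=8, so F- should be the smaller of the two. No other neighbouring pair contradicts the periodic trends, so O2- is the ion listed too early.

O2-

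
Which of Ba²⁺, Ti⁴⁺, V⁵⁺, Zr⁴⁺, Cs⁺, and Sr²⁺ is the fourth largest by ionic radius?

First list Z and electron count for each: V⁵⁺ (Z=23, 18 e⁻), Ti⁴⁺ (Z=22, 18 e⁻), Zr⁴⁺ (Z=40, 36 e⁻), Sr²⁺ (Z=38, 36 e⁻), Ba²⁺ (Z=56, 54 e⁻), Cs⁺ (Z=55, 54 e⁻). V⁵⁺ < Ti⁴⁺ (isoelectronic, higher Z=23 is smaller); Ti⁴⁺ < Zr⁴⁺ (same group, 1 shell fewer); Zr⁴⁺ < Sr²⁺ (isoelectronic, higher Z=40 is smaller); Sr²⁺ < Ba²⁺ (same group, period 5 vs 6); Ba²⁺ < Cs⁺ (isoelectronic, higher Z=56 is smaller).
Ordering: V⁵⁺ < Ti⁴⁺ < Zr⁴⁺ < Sr²⁺ < Ba²⁺ < Cs⁺. The fourth largest is Zr⁴⁺.

Zr⁴⁺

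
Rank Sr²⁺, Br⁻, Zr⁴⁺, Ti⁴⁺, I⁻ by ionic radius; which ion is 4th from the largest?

Zr⁴⁺

Work out protons and electrons: Ti⁴⁺ has 18 e⁻ (Z=22), Zr⁴⁺ has 36 e⁻ (Z=40), Sr²⁺ has 36 e⁻ (Z=38), Br⁻ has 36 e⁻ (Z=35), I⁻ has 54 e⁻ (Z=53). Ti⁴⁺ < Zr⁴⁺ (same group, 1 shell fewer); Zr⁴⁺ < Sr²⁺ (isoelectronic, higher Z=40 is smaller); Sr²⁺ < Br⁻ (both 36 e⁻, Z=38>35); Br⁻ < I⁻ (same group, 1 shell fewer).
That gives Ti⁴⁺ < Zr⁴⁺ < Sr²⁺ < Br⁻ < I⁻. From the largest end, number 4 is Zr⁴⁺.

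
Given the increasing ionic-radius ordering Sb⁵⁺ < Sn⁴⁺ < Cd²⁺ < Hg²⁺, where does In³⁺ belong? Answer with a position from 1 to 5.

Electron counts and nuclear charges: Sb⁵⁺ has 46 e⁻ (Z=51), Sn⁴⁺ has 46 e⁻ (Z=50), In³⁺ has 46 e⁻ (Z=49), Cd²⁺ has 46 e⁻ (Z=48), Hg²⁺ has 78 e⁻ (Z=80). Sb⁵⁺ < Sn⁴⁺ (both 46 e⁻, Z=51>50); Sn⁴⁺ < In³⁺ (isoelectronic, higher Z=50 is smaller); In³⁺ < Cd²⁺ (both 46 e⁻, Z=49>48); Cd²⁺ < Hg²⁺ (same group, period 5 vs 6).
With In³⁺ included the full order is Sb⁵⁺ < Sn⁴⁺ < In³⁺ < Cd²⁺ < Hg²⁺, so it takes position 3.

3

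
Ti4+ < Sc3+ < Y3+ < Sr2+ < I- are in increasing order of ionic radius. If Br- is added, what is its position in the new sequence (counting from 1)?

5

Work out protons and electrons: Ti4+ (Z=22, 18 e⁻), Sc3+ (Z=21, 18 e⁻), Y3+ (Z=39, 36 e⁻), Sr2+ (Z=38, 36 e⁻), Br- (Z=35, 36 e⁻), I- (Z=53, 54 e⁻). Ti4+ < Sc3+ (isoelectronic, higher Z=22 is smaller); Sc3+ < Y3+ (same group, period 4 vs 5); Y3+ < Sr2+ (both 36 e⁻, Z=39>38); Sr2+ < Br- (both 36 e⁻, Z=38>35); Br- < I- (same group, period 4 vs 5).
Putting Br- in gives Ti4+ < Sc3+ < Y3+ < Sr2+ < Br- < I-; it lands at slot 5.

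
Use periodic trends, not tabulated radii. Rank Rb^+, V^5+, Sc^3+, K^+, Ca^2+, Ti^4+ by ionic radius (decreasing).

Rb^+ > K^+ > Ca^2+ > Sc^3+ > Ti^4+ > V^5+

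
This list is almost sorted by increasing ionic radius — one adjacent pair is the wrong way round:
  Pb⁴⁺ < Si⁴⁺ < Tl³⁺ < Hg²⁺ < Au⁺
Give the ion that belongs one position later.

Pb⁴⁺

Compare adjacent ions: same group and charge — period 3 sits above period 6, so Si⁴⁺ is smaller — yet in this increasing list Pb⁴⁺ sits before Si⁴⁺. Nothing else is reversed, so Pb⁴⁺ should move one place to the right.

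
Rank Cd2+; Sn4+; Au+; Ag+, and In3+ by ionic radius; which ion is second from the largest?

Ag+

Electron counts and nuclear charges: Sn4+: 46 e⁻, Z=50, In3+: 46 e⁻, Z=49, Cd2+: 46 e⁻, Z=48, Ag+: 46 e⁻, Z=47, Au+: 78 e⁻, Z=79. Sn4+ < In3+ (isoelectronic, higher Z=50 is smaller); In3+ < Cd2+ (both 46 e⁻, Z=49>48); Cd2+ < Ag+ (isoelectronic, higher Z=48 is smaller); Ag+ < Au+ (same group, period 5 vs 6).
So the order is Sn4+ < In3+ < Cd2+ < Ag+ < Au+; the 2nd-largest ion is Ag+.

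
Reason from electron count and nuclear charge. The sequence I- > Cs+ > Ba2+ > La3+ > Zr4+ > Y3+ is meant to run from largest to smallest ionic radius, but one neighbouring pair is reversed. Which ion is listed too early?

Scanning neighbour by neighbour, only Zr4+/Y3+ violates a trend: both have 36 electrons but Z(Zr)=40 > Z(Y)=39, so Zr4+ should be the smaller of the two. That makes Zr4+ the one sitting a position early relative to where it belongs.

Zr4+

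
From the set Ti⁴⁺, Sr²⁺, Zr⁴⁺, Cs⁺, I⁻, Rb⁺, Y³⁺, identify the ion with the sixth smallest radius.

Cs⁺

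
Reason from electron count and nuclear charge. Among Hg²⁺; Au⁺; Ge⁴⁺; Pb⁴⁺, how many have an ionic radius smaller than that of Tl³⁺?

Ge⁴⁺: 28 e⁻, Z=32, Pb⁴⁺: 78 e⁻, Z=82, Tl³⁺: 78 e⁻, Z=81, Hg²⁺: 78 e⁻, Z=80, Au⁺: 78 e⁻, Z=79. Ge⁴⁺ < Pb⁴⁺ (same group, period 4 vs 6); Pb⁴⁺ < Tl³⁺ (isoelectronic, higher Z=82 is smaller); Tl³⁺ < Hg²⁺ (isoelectronic, higher Z=81 is smaller); Hg²⁺ < Au⁺ (isoelectronic, higher Z=80 is smaller).
Placing each against Tl³⁺: smaller — Ge⁴⁺, Pb⁴⁺; larger — Hg²⁺, Au⁺. Count: 2.

2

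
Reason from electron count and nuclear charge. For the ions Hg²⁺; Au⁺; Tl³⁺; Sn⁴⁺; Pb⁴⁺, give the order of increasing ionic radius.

Sn⁴⁺ < Pb⁴⁺ < Tl³⁺ < Hg²⁺ < Au⁺

Sn⁴⁺ has 46 e⁻ (Z=50), Pb⁴⁺ has 78 e⁻ (Z=82), Tl³⁺ has 78 e⁻ (Z=81), Hg²⁺ has 78 e⁻ (Z=80), Au⁺ has 78 e⁻ (Z=79). Sn⁴⁺ < Pb⁴⁺ (same group, 1 shell fewer); Pb⁴⁺ < Tl³⁺ (isoelectronic, higher Z=82 is smaller); Tl³⁺ < Hg²⁺ (both 78 e⁻, Z=81>80); Hg²⁺ < Au⁺ (both 78 e⁻, Z=80>79).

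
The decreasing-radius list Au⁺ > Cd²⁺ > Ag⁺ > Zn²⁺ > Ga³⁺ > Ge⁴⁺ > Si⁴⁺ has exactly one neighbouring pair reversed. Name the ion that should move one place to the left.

Compare adjacent ions: Cd²⁺ and Ag⁺ share 46 electrons; the higher nuclear charge on Cd (Z=48) contracts it more, so Cd²⁺ < Ag⁺ — yet in this decreasing list Cd²⁺ sits before Ag⁺. Nothing else is reversed, so Ag⁺ should move one place to the left.

Ag⁺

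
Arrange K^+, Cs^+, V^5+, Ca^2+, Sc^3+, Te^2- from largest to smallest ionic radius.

Te^2- > Cs^+ > K^+ > Ca^2+ > Sc^3+ > V^5+

First list Z and electron count for each: V^5+ (Z=23, 18 e⁻), Sc^3+ (Z=21, 18 e⁻), Ca^2+ (Z=20, 18 e⁻), K^+ (Z=19, 18 e⁻), Cs^+ (Z=55, 54 e⁻), Te^2- (Z=52, 54 e⁻). V^5+ < Sc^3+ (both 18 e⁻, Z=23>21); Sc^3+ < Ca^2+ (both 18 e⁻, Z=21>20); Ca^2+ < K^+ (both 18 e⁻, Z=20>19); K^+ < Cs^+ (same group, 2 shells fewer); Cs^+ < Te^2- (isoelectronic, higher Z=55 is smaller).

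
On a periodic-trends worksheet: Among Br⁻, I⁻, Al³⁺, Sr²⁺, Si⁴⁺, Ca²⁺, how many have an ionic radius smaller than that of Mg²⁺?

Tabulating Z and e⁻: Si⁴⁺ (Z=14, 10 e⁻), Al³⁺ (Z=13, 10 e⁻), Mg²⁺ (Z=12, 10 e⁻), Ca²⁺ (Z=20, 18 e⁻), Sr²⁺ (Z=38, 36 e⁻), Br⁻ (Z=35, 36 e⁻), I⁻ (Z=53, 54 e⁻). Si⁴⁺ < Al³⁺ (isoelectronic, higher Z=14 is smaller); Al³⁺ < Mg²⁺ (isoelectronic, higher Z=13 is smaller); Mg²⁺ < Ca²⁺ (same group, 1 shell fewer); Ca²⁺ < Sr²⁺ (same group, 1 shell fewer); Sr²⁺ < Br⁻ (isoelectronic, higher Z=38 is smaller); Br⁻ < I⁻ (same group, 1 shell fewer).
Ordering all of them (including Mg²⁺) by radius gives Si⁴⁺ < Al³⁺ < Mg²⁺ < Ca²⁺ < Sr²⁺ < Br⁻ < I⁻. So 2 are smaller.

2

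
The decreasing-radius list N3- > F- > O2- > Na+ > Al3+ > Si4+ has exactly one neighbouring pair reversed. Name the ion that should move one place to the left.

Scanning neighbour by neighbour, only F-/O2- violates a trend: F- and O2- share 10 electrons; the higher nuclear charge on F (Z=9) contracts it more, so F- < O2-. That makes O2- the one sitting a position late relative to where it belongs.

O2-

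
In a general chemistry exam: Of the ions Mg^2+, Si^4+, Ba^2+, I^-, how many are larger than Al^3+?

Work out protons and electrons: Si^4+: 10 e⁻, Z=14, Al^3+: 10 e⁻, Z=13, Mg^2+: 10 e⁻, Z=12, Ba^2+: 54 e⁻, Z=56, I^-: 54 e⁻, Z=53. Si^4+ < Al^3+ (isoelectronic, higher Z=14 is smaller); Al^3+ < Mg^2+ (both 10 e⁻, Z=13>12); Mg^2+ < Ba^2+ (same group, period 3 vs 6); Ba^2+ < I^- (both 54 e⁻, Z=56>53).
Placing each against Al^3+: smaller — Si^4+; larger — Mg^2+, Ba^2+, I^-. So 3 are larger.

3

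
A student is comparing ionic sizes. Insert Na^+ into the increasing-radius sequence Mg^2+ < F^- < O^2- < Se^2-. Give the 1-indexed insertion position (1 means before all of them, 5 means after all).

2

First list Z and electron count for each: Mg^2+ (Z=12, 10 e⁻), Na^+ (Z=11, 10 e⁻), F^- (Z=9, 10 e⁻), O^2- (Z=8, 10 e⁻), Se^2- (Z=34, 36 e⁻). Mg^2+ < Na^+ (isoelectronic, higher Z=12 is smaller); Na^+ < F^- (isoelectronic, higher Z=11 is smaller); F^- < O^2- (both 10 e⁻, Z=9>8); O^2- < Se^2- (same group, period 2 vs 4).
With Na^+ included the full order is Mg^2+ < Na^+ < F^- < O^2- < Se^2-, so it takes position 2.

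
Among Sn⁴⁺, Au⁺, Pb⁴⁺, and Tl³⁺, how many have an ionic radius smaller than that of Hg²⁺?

Sn⁴⁺ has 46 e⁻ (Z=50), Pb⁴⁺ has 78 e⁻ (Z=82), Tl³⁺ has 78 e⁻ (Z=81), Hg²⁺ has 78 e⁻ (Z=80), Au⁺ has 78 e⁻ (Z=79). Sn⁴⁺ < Pb⁴⁺ (same group, 1 shell fewer); Pb⁴⁺ < Tl³⁺ (isoelectronic, higher Z=82 is smaller); Tl³⁺ < Hg²⁺ (both 78 e⁻, Z=81>80); Hg²⁺ < Au⁺ (both 78 e⁻, Z=80>79).
Ordering all of them (including Hg²⁺) by radius gives Sn⁴⁺ < Pb⁴⁺ < Tl³⁺ < Hg²⁺ < Au⁺. Count: 3.

3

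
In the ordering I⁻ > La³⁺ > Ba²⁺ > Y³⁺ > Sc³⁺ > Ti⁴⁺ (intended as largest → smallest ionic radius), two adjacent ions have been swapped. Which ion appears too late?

The pair La³⁺, Ba²⁺ is the wrong way round — they are isoelectronic (54 e⁻) and La has more protons than Ba (57 vs 56), making La³⁺ smaller. All other adjacent pairs agree with periodic trends, so Ba²⁺ is the misplaced ion.

Ba²⁺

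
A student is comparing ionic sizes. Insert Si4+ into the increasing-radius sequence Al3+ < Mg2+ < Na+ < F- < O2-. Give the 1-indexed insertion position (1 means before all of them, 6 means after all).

Isoelectronic series (10 e⁻ each). Size is set by nuclear charge: more protons means a smaller ion. Si4+ (Z=14), Al3+ (Z=13), Mg2+ (Z=12), Na+ (Z=11), F- (Z=9), O2- (Z=8).
Putting Si4+ in gives Si4+ < Al3+ < Mg2+ < Na+ < F- < O2-; it lands at slot 1.

1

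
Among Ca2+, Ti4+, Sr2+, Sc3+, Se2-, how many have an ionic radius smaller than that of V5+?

0

V5+: 18 e⁻, Z=23, Ti4+: 18 e⁻, Z=22, Sc3+: 18 e⁻, Z=21, Ca2+: 18 e⁻, Z=20, Sr2+: 36 e⁻, Z=38, Se2-: 36 e⁻, Z=34. V5+ < Ti4+ (isoelectronic, higher Z=23 is smaller); Ti4+ < Sc3+ (isoelectronic, higher Z=22 is smaller); Sc3+ < Ca2+ (isoelectronic, higher Z=21 is smaller); Ca2+ < Sr2+ (same group, period 4 vs 5); Sr2+ < Se2- (both 36 e⁻, Z=38>34).
Relative to V5+, the ions that are smaller are none. So 0 are smaller.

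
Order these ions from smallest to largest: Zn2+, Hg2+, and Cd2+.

Same group, same charge. Going down the group adds an extra shell of electrons, so the ion gets larger: Zn2+ is highest in the group and smallest.

Zn2+ < Cd2+ < Hg2+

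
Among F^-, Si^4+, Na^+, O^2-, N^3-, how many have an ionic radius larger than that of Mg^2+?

4

Isoelectronic series (10 e⁻ each). Size is set by nuclear charge: more protons means a smaller ion. Si^4+ (Z=14), Mg^2+ (Z=12), Na^+ (Z=11), F^- (Z=9), O^2- (Z=8), N^3- (Z=7).
Relative to Mg^2+, the ions that are larger are Na^+, F^-, O^2-, N^3-. So 4 are larger.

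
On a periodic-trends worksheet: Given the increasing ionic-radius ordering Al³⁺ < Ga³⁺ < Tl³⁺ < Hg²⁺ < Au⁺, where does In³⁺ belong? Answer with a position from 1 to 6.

Work out protons and electrons: Al³⁺: 10 e⁻, Z=13, Ga³⁺: 28 e⁻, Z=31, In³⁺: 46 e⁻, Z=49, Tl³⁺: 78 e⁻, Z=81, Hg²⁺: 78 e⁻, Z=80, Au⁺: 78 e⁻, Z=79. Al³⁺ < Ga³⁺ (same group, 1 shell fewer); Ga³⁺ < In³⁺ (same group, 1 shell fewer); In³⁺ < Tl³⁺ (same group, period 5 vs 6); Tl³⁺ < Hg²⁺ (both 78 e⁻, Z=81>80); Hg²⁺ < Au⁺ (both 78 e⁻, Z=80>79).
With In³⁺ included the full order is Al³⁺ < Ga³⁺ < In³⁺ < Tl³⁺ < Hg²⁺ < Au⁺, so it takes position 3.

3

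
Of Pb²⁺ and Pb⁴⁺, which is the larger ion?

Pb²⁺

For a single element, ionic radius drops as positive charge rises — Pb⁴⁺ < Pb²⁺.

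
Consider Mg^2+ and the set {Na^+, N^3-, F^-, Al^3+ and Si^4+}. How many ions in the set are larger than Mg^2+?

Isoelectronic series (10 e⁻ each). Size is set by nuclear charge: more protons means a smaller ion. Si^4+ (Z=14), Al^3+ (Z=13), Mg^2+ (Z=12), Na^+ (Z=11), F^- (Z=9), N^3- (Z=7).
Relative to Mg^2+, the ions that are larger are Na^+, F^-, N^3-. So 3 are larger.

3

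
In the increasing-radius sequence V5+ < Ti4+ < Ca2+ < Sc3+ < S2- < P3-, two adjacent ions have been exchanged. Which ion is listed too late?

Check each adjacent pair. Ca2+ and Sc3+ are reversed: Sc3+ and Ca2+ share 18 electrons; the higher nuclear charge on Sc (Z=21) contracts it more, so Sc3+ < Ca2+. No other neighbouring pair contradicts the periodic trends, so Sc3+ is the ion listed too late.

Sc3+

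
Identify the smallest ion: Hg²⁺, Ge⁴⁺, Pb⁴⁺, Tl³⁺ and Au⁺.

Ge⁴⁺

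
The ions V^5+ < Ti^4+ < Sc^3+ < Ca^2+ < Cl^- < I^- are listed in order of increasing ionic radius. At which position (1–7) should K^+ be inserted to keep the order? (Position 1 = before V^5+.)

5

Electron counts and nuclear charges: V^5+: 18 e⁻, Z=23, Ti^4+: 18 e⁻, Z=22, Sc^3+: 18 e⁻, Z=21, Ca^2+: 18 e⁻, Z=20, K^+: 18 e⁻, Z=19, Cl^-: 18 e⁻, Z=17, I^-: 54 e⁻, Z=53. V^5+ < Ti^4+ (both 18 e⁻, Z=23>22); Ti^4+ < Sc^3+ (both 18 e⁻, Z=22>21); Sc^3+ < Ca^2+ (both 18 e⁻, Z=21>20); Ca^2+ < K^+ (isoelectronic, higher Z=20 is smaller); K^+ < Cl^- (isoelectronic, higher Z=19 is smaller); Cl^- < I^- (same group, 2 shells fewer).
Merged order: V^5+ < Ti^4+ < Sc^3+ < Ca^2+ < K^+ < Cl^- < I^- — K^+ is number 5.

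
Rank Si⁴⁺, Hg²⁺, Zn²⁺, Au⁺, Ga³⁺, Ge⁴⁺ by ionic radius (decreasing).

Au⁺ > Hg²⁺ > Zn²⁺ > Ga³⁺ > Ge⁴⁺ > Si⁴⁺

Si⁴⁺: 10 e⁻, Z=14, Ge⁴⁺: 28 e⁻, Z=32, Ga³⁺: 28 e⁻, Z=31, Zn²⁺: 28 e⁻, Z=30, Hg²⁺: 78 e⁻, Z=80, Au⁺: 78 e⁻, Z=79. Si⁴⁺ < Ge⁴⁺ (same group, period 3 vs 4); Ge⁴⁺ < Ga³⁺ (isoelectronic, higher Z=32 is smaller); Ga³⁺ < Zn²⁺ (both 28 e⁻, Z=31>30); Zn²⁺ < Hg²⁺ (same group, 2 shells fewer); Hg²⁺ < Au⁺ (both 78 e⁻, Z=80>79).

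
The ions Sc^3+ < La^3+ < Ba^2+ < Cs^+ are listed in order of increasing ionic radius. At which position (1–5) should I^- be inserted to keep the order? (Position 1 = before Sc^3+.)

Tabulating Z and e⁻: Sc^3+: 18 e⁻, Z=21, La^3+: 54 e⁻, Z=57, Ba^2+: 54 e⁻, Z=56, Cs^+: 54 e⁻, Z=55, I^-: 54 e⁻, Z=53. Sc^3+ < La^3+ (same group, period 4 vs 6); La^3+ < Ba^2+ (both 54 e⁻, Z=57>56); Ba^2+ < Cs^+ (isoelectronic, higher Z=56 is smaller); Cs^+ < I^- (both 54 e⁻, Z=55>53).
Merged order: Sc^3+ < La^3+ < Ba^2+ < Cs^+ < I^- — I^- is number 5.

5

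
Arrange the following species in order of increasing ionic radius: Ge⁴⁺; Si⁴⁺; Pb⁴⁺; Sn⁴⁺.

These ions sit in one column with identical charge. Each step down the periodic table adds a principal shell, increasing the radius.

Si⁴⁺ < Ge⁴⁺ < Sn⁴⁺ < Pb⁴⁺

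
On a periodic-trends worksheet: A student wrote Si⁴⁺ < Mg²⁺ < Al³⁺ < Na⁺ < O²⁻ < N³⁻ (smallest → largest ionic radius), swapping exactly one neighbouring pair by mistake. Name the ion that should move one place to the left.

Al³⁺

The pair Mg²⁺, Al³⁺ is the wrong way round — they are isoelectronic (10 e⁻) and Al has more protons than Mg (13 vs 12), making Al³⁺ smaller. All other adjacent pairs agree with periodic trends, so Al³⁺ is the misplaced ion.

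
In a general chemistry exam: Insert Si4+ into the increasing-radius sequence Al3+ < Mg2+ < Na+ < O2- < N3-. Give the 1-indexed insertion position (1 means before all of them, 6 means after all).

1

Each ion has 10 electrons. The ranking follows nuclear charge in reverse — greater Z gives a smaller radius. Si4+ (Z=14), Al3+ (Z=13), Mg2+ (Z=12), Na+ (Z=11), O2- (Z=8), N3- (Z=7).
Putting Si4+ in gives Si4+ < Al3+ < Mg2+ < Na+ < O2- < N3-; it lands at slot 1.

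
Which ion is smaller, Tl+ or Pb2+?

These species are isoelectronic with 80 electrons. The only difference is the number of protons: Pb2+ (Z=82), Tl+ (Z=81). The strongest nuclear pull (Pb2+) gives the smallest ion.

Pb2+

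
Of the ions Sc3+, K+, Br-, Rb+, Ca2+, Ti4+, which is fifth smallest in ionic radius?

Rb+

First list Z and electron count for each: Ti4+: 18 e⁻, Z=22, Sc3+: 18 e⁻, Z=21, Ca2+: 18 e⁻, Z=20, K+: 18 e⁻, Z=19, Rb+: 36 e⁻, Z=37, Br-: 36 e⁻, Z=35. Ti4+ < Sc3+ (both 18 e⁻, Z=22>21); Sc3+ < Ca2+ (isoelectronic, higher Z=21 is smaller); Ca2+ < K+ (both 18 e⁻, Z=20>19); K+ < Rb+ (same group, period 4 vs 5); Rb+ < Br- (isoelectronic, higher Z=37 is smaller).
So the order is Ti4+ < Sc3+ < Ca2+ < K+ < Rb+ < Br-; the 5th-smallest ion is Rb+.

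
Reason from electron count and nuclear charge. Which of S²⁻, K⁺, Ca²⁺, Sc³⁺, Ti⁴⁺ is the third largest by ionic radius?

Ca²⁺

Each ion has 18 electrons. The ranking follows nuclear charge in reverse — greater Z gives a smaller radius. Ti⁴⁺ (Z=22), Sc³⁺ (Z=21), Ca²⁺ (Z=20), K⁺ (Z=19), S²⁻ (Z=16).
So the order is Ti⁴⁺ < Sc³⁺ < Ca²⁺ < K⁺ < S²⁻; the 3rd-largest ion is Ca²⁺.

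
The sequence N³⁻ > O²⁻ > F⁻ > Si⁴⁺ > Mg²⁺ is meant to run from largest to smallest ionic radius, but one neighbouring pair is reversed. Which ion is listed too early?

Si⁴⁺

Scanning neighbour by neighbour, only Si⁴⁺/Mg²⁺ violates a trend: Si⁴⁺ and Mg²⁺ share 10 electrons; the higher nuclear charge on Si (Z=14) contracts it more, so Si⁴⁺ < Mg²⁺. That makes Si⁴⁺ the one sitting a position early relative to where it belongs.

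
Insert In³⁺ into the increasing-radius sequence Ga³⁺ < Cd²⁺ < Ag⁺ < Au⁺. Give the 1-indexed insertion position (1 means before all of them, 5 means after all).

2

Ga³⁺ has 28 e⁻ (Z=31), In³⁺ has 46 e⁻ (Z=49), Cd²⁺ has 46 e⁻ (Z=48), Ag⁺ has 46 e⁻ (Z=47), Au⁺ has 78 e⁻ (Z=79). Ga³⁺ < In³⁺ (same group, 1 shell fewer); In³⁺ < Cd²⁺ (isoelectronic, higher Z=49 is smaller); Cd²⁺ < Ag⁺ (isoelectronic, higher Z=48 is smaller); Ag⁺ < Au⁺ (same group, 1 shell fewer).
The complete sequence is Ga³⁺ < In³⁺ < Cd²⁺ < Ag⁺ < Au⁺. In³⁺ sits at position 2.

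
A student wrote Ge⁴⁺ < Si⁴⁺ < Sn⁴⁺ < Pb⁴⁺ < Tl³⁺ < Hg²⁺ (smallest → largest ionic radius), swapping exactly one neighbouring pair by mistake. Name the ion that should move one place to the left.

Si⁴⁺

Compare adjacent ions: same group and charge — period 3 sits above period 4, so Si⁴⁺ is smaller — yet in this increasing list Ge⁴⁺ sits before Si⁴⁺. Nothing else is reversed, so Si⁴⁺ should move one place to the left.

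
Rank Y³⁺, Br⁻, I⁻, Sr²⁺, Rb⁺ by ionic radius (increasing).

Y³⁺ (Z=39, 36 e⁻), Sr²⁺ (Z=38, 36 e⁻), Rb⁺ (Z=37, 36 e⁻), Br⁻ (Z=35, 36 e⁻), I⁻ (Z=53, 54 e⁻). Y³⁺ < Sr²⁺ (isoelectronic, higher Z=39 is smaller); Sr²⁺ < Rb⁺ (both 36 e⁻, Z=38>37); Rb⁺ < Br⁻ (both 36 e⁻, Z=37>35); Br⁻ < I⁻ (same group, period 4 vs 5).

Y³⁺ < Sr²⁺ < Rb⁺ < Br⁻ < I⁻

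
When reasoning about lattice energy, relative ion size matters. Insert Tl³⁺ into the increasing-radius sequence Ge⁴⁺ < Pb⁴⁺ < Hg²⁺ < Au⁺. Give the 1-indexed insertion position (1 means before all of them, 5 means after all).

3

Work out protons and electrons: Ge⁴⁺ has 28 e⁻ (Z=32), Pb⁴⁺ has 78 e⁻ (Z=82), Tl³⁺ has 78 e⁻ (Z=81), Hg²⁺ has 78 e⁻ (Z=80), Au⁺ has 78 e⁻ (Z=79). Ge⁴⁺ < Pb⁴⁺ (same group, period 4 vs 6); Pb⁴⁺ < Tl³⁺ (both 78 e⁻, Z=82>81); Tl³⁺ < Hg²⁺ (both 78 e⁻, Z=81>80); Hg²⁺ < Au⁺ (both 78 e⁻, Z=80>79).
The complete sequence is Ge⁴⁺ < Pb⁴⁺ < Tl³⁺ < Hg²⁺ < Au⁺. Tl³⁺ sits at position 3.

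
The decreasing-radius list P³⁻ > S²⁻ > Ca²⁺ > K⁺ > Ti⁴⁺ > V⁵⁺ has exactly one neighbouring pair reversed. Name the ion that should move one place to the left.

Check each adjacent pair. Ca²⁺ and K⁺ are reversed: both have 18 electrons but Z(Ca)=20 > Z(K)=19, so Ca²⁺ should be the smaller of the two. No other neighbouring pair contradicts the periodic trends, so K⁺ is the ion listed too late.

K⁺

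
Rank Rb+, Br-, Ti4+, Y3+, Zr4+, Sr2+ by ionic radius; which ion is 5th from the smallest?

Work out protons and electrons: Ti4+ has 18 e⁻ (Z=22), Zr4+ has 36 e⁻ (Z=40), Y3+ has 36 e⁻ (Z=39), Sr2+ has 36 e⁻ (Z=38), Rb+ has 36 e⁻ (Z=37), Br- has 36 e⁻ (Z=35). Ti4+ < Zr4+ (same group, period 4 vs 5); Zr4+ < Y3+ (both 36 e⁻, Z=40>39); Y3+ < Sr2+ (isoelectronic, higher Z=39 is smaller); Sr2+ < Rb+ (isoelectronic, higher Z=38 is smaller); Rb+ < Br- (both 36 e⁻, Z=37>35).
Ordering: Ti4+ < Zr4+ < Y3+ < Sr2+ < Rb+ < Br-. The 5th smallest is Rb+.

Rb+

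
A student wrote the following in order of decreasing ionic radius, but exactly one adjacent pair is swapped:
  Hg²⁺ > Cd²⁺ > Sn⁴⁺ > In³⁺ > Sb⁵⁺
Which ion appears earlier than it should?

The pair Sn⁴⁺, In³⁺ is the wrong way round — both have 46 electrons but Z(Sn)=50 > Z(In)=49, so Sn⁴⁺ should be the smaller of the two. All other adjacent pairs agree with periodic trends, so Sn⁴⁺ is the misplaced ion.

Sn⁴⁺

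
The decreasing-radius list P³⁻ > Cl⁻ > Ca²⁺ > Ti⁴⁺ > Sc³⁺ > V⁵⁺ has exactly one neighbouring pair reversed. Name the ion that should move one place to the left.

Sc³⁺

Scanning neighbour by neighbour, only Ti⁴⁺/Sc³⁺ violates a trend: they are isoelectronic (18 e⁻) and Ti has more protons than Sc (22 vs 21), making Ti⁴⁺ smaller. That makes Sc³⁺ the one sitting a position late relative to where it belongs.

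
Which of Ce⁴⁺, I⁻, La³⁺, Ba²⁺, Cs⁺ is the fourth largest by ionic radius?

La³⁺

All of these have 54 electrons (isoelectronic). With the same electron cloud, the ion with the most protons pulls it in tightest. Nuclear charges: Ce⁴⁺ (Z=58), La³⁺ (Z=57), Ba²⁺ (Z=56), Cs⁺ (Z=55), I⁻ (Z=53). Highest Z is smallest.
That gives Ce⁴⁺ < La³⁺ < Ba²⁺ < Cs⁺ < I⁻. From the largest end, number 4 is La³⁺.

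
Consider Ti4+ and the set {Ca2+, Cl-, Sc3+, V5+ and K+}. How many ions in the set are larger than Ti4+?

These species are isoelectronic with 18 electrons. The only difference is the number of protons: V5+ (Z=23), Ti4+ (Z=22), Sc3+ (Z=21), Ca2+ (Z=20), K+ (Z=19), Cl- (Z=17). The strongest nuclear pull (V5+) gives the smallest ion.
Relative to Ti4+, the ions that are larger are Sc3+, Ca2+, K+, Cl-. So 4 are larger.

4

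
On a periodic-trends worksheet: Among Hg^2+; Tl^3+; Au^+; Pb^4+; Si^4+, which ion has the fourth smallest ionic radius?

Hg^2+

First list Z and electron count for each: Si^4+: 10 e⁻, Z=14, Pb^4+: 78 e⁻, Z=82, Tl^3+: 78 e⁻, Z=81, Hg^2+: 78 e⁻, Z=80, Au^+: 78 e⁻, Z=79. Si^4+ < Pb^4+ (same group, period 3 vs 6); Pb^4+ < Tl^3+ (isoelectronic, higher Z=82 is smaller); Tl^3+ < Hg^2+ (both 78 e⁻, Z=81>80); Hg^2+ < Au^+ (both 78 e⁻, Z=80>79).
So the order is Si^4+ < Pb^4+ < Tl^3+ < Hg^2+ < Au^+; the 4th-smallest ion is Hg^2+.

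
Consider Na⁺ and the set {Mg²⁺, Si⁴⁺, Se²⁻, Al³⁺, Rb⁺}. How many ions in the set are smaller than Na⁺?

Si⁴⁺ (Z=14, 10 e⁻), Al³⁺ (Z=13, 10 e⁻), Mg²⁺ (Z=12, 10 e⁻), Na⁺ (Z=11, 10 e⁻), Rb⁺ (Z=37, 36 e⁻), Se²⁻ (Z=34, 36 e⁻). Si⁴⁺ < Al³⁺ (both 10 e⁻, Z=14>13); Al³⁺ < Mg²⁺ (both 10 e⁻, Z=13>12); Mg²⁺ < Na⁺ (both 10 e⁻, Z=12>11); Na⁺ < Rb⁺ (same group, 2 shells fewer); Rb⁺ < Se²⁻ (both 36 e⁻, Z=37>34).
Overall: Si⁴⁺ < Al³⁺ < Mg²⁺ < Na⁺ < Rb⁺ < Se²⁻. Na⁺ has 3 below it and 2 above. So 3 are smaller.

3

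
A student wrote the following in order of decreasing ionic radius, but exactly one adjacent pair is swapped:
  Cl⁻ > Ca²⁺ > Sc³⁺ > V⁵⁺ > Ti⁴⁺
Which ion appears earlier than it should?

V⁵⁺

Compare adjacent ions: V⁵⁺ and Ti⁴⁺ share 18 electrons; the higher nuclear charge on V (Z=23) contracts it more, so V⁵⁺ < Ti⁴⁺ — yet in this decreasing list V⁵⁺ sits before Ti⁴⁺. Nothing else is reversed, so V⁵⁺ should move one place to the right.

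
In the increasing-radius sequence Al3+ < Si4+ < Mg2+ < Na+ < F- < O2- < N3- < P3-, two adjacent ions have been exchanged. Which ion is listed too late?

Compare adjacent ions: they are isoelectronic (10 e⁻) and Si has more protons than Al (14 vs 13), making Si4+ smaller — yet in this increasing list Al3+ sits before Si4+. Nothing else is reversed, so Si4+ should move one place to the left.

Si4+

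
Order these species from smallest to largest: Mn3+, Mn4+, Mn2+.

Same element, different charge: the more highly charged cation has fewer electrons and a greater effective nuclear charge per electron, making Mn4+ the smallest.

Mn4+ < Mn3+ < Mn2+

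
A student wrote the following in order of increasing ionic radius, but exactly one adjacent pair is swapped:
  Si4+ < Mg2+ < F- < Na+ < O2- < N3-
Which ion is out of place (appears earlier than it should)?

F-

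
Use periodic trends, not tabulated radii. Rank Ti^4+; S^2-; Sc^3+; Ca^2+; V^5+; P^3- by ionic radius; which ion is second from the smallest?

These species are isoelectronic with 18 electrons. The only difference is the number of protons: V^5+ (Z=23), Ti^4+ (Z=22), Sc^3+ (Z=21), Ca^2+ (Z=20), S^2- (Z=16), P^3- (Z=15). The strongest nuclear pull (V^5+) gives the smallest ion.
Full ascending order: V^5+ < Ti^4+ < Sc^3+ < Ca^2+ < S^2- < P^3-. Counting from the smallest, position 2 is Ti^4+.

Ti^4+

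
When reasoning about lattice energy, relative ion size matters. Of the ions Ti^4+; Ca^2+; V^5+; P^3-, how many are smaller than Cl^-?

3

These species are isoelectronic with 18 electrons. The only difference is the number of protons: V^5+ (Z=23), Ti^4+ (Z=22), Ca^2+ (Z=20), Cl^- (Z=17), P^3- (Z=15). The strongest nuclear pull (V^5+) gives the smallest ion.
Placing each against Cl^-: smaller — V^5+, Ti^4+, Ca^2+; larger — P^3-. That's 3.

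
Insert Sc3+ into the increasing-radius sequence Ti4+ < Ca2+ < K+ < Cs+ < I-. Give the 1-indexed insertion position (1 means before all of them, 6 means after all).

2

Tabulating Z and e⁻: Ti4+: 18 e⁻, Z=22, Sc3+: 18 e⁻, Z=21, Ca2+: 18 e⁻, Z=20, K+: 18 e⁻, Z=19, Cs+: 54 e⁻, Z=55, I-: 54 e⁻, Z=53. Ti4+ < Sc3+ (isoelectronic, higher Z=22 is smaller); Sc3+ < Ca2+ (isoelectronic, higher Z=21 is smaller); Ca2+ < K+ (isoelectronic, higher Z=20 is smaller); K+ < Cs+ (same group, period 4 vs 6); Cs+ < I- (isoelectronic, higher Z=55 is smaller).
Putting Sc3+ in gives Ti4+ < Sc3+ < Ca2+ < K+ < Cs+ < I-; it lands at slot 2.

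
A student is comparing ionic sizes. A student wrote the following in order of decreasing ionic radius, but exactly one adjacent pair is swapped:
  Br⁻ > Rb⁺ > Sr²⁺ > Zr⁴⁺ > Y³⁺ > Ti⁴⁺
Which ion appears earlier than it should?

The pair Zr⁴⁺, Y³⁺ is the wrong way round — both have 36 electrons but Z(Zr)=40 > Z(Y)=39, so Zr⁴⁺ should be the smaller of the two. All other adjacent pairs agree with periodic trends, so Zr⁴⁺ is the misplaced ion.

Zr⁴⁺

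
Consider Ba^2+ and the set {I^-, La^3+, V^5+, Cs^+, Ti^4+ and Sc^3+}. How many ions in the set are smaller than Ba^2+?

4

Electron counts and nuclear charges: V^5+ has 18 e⁻ (Z=23), Ti^4+ has 18 e⁻ (Z=22), Sc^3+ has 18 e⁻ (Z=21), La^3+ has 54 e⁻ (Z=57), Ba^2+ has 54 e⁻ (Z=56), Cs^+ has 54 e⁻ (Z=55), I^- has 54 e⁻ (Z=53). V^5+ < Ti^4+ (both 18 e⁻, Z=23>22); Ti^4+ < Sc^3+ (both 18 e⁻, Z=22>21); Sc^3+ < La^3+ (same group, period 4 vs 6); La^3+ < Ba^2+ (isoelectronic, higher Z=57 is smaller); Ba^2+ < Cs^+ (isoelectronic, higher Z=56 is smaller); Cs^+ < I^- (both 54 e⁻, Z=55>53).
Ordering all of them (including Ba^2+) by radius gives V^5+ < Ti^4+ < Sc^3+ < La^3+ < Ba^2+ < Cs^+ < I^-. That's 4.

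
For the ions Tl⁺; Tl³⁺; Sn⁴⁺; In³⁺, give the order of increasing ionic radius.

Sn⁴⁺ < In³⁺ < Tl³⁺ < Tl⁺

Sn⁴⁺ has 46 e⁻ (Z=50), In³⁺ has 46 e⁻ (Z=49), Tl³⁺ has 78 e⁻ (Z=81), Tl⁺ has 80 e⁻ (Z=81). Sn⁴⁺ < In³⁺ (both 46 e⁻, Z=50>49); In³⁺ < Tl³⁺ (same group, 1 shell fewer); Tl³⁺ < Tl⁺ (same element, +3 vs +1).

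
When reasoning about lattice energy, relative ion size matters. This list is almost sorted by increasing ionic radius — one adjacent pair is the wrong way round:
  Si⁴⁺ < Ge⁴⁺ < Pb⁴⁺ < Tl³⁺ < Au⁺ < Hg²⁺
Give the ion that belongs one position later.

Compare adjacent ions: they are isoelectronic (78 e⁻) and Hg has more protons than Au (80 vs 79), making Hg²⁺ smaller — yet in this increasing list Au⁺ sits before Hg²⁺. Nothing else is reversed, so Au⁺ should move one place to the right.

Au⁺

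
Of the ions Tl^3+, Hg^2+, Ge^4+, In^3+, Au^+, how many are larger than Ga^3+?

4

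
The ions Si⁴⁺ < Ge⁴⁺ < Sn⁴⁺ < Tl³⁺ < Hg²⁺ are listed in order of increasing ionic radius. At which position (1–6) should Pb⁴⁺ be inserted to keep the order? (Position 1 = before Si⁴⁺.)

Si⁴⁺ (Z=14, 10 e⁻), Ge⁴⁺ (Z=32, 28 e⁻), Sn⁴⁺ (Z=50, 46 e⁻), Pb⁴⁺ (Z=82, 78 e⁻), Tl³⁺ (Z=81, 78 e⁻), Hg²⁺ (Z=80, 78 e⁻). Si⁴⁺ < Ge⁴⁺ (same group, 1 shell fewer); Ge⁴⁺ < Sn⁴⁺ (same group, 1 shell fewer); Sn⁴⁺ < Pb⁴⁺ (same group, 1 shell fewer); Pb⁴⁺ < Tl³⁺ (both 78 e⁻, Z=82>81); Tl³⁺ < Hg²⁺ (both 78 e⁻, Z=81>80).
Merged order: Si⁴⁺ < Ge⁴⁺ < Sn⁴⁺ < Pb⁴⁺ < Tl³⁺ < Hg²⁺ — Pb⁴⁺ is number 4.

4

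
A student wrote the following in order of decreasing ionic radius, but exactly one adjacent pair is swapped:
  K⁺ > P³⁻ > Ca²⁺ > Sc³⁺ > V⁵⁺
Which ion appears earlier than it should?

Check each adjacent pair. K⁺ and P³⁻ are reversed: K⁺ and P³⁻ share 18 electrons; the higher nuclear charge on K (Z=19) contracts it more, so K⁺ < P³⁻. No other neighbouring pair contradicts the periodic trends, so K⁺ is the ion listed too early.

K⁺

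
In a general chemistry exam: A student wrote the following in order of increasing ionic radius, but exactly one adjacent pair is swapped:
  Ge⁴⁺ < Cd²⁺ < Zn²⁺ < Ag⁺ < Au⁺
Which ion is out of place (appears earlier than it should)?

Cd²⁺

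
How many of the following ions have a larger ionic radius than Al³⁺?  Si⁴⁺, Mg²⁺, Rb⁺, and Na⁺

3

Work out protons and electrons: Si⁴⁺ (Z=14, 10 e⁻), Al³⁺ (Z=13, 10 e⁻), Mg²⁺ (Z=12, 10 e⁻), Na⁺ (Z=11, 10 e⁻), Rb⁺ (Z=37, 36 e⁻). Si⁴⁺ < Al³⁺ (isoelectronic, higher Z=14 is smaller); Al³⁺ < Mg²⁺ (isoelectronic, higher Z=13 is smaller); Mg²⁺ < Na⁺ (isoelectronic, higher Z=12 is smaller); Na⁺ < Rb⁺ (same group, 2 shells fewer).
Placing each against Al³⁺: smaller — Si⁴⁺; larger — Mg²⁺, Na⁺, Rb⁺. So 3 are larger.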